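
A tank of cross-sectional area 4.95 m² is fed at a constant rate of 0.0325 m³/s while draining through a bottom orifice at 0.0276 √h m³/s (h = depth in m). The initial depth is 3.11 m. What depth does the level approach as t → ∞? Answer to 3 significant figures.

Level balance: A dh/dt = 0.0325 − 0.0276 √h. Setting dh/dt = 0:
Q_in = 0.0276 √h_ss ⇒ √h_ss = 0.0325/0.0276 = 1.1775.
h_ss = 1.1775² = 1.3866 m. (Since h₀ = 3.11 m > h_ss, the level will fall toward this value.)

1.39 m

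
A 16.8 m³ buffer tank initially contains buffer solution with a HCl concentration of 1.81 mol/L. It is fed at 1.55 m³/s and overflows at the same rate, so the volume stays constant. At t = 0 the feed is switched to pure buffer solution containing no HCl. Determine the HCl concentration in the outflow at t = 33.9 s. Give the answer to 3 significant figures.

Species balance on the tank: V dC/dt = Q(C_in − C).
Rewrite as dC/dt + C/τ = C_in/τ, τ = V/Q = 10.839 s.
Integrating: C(t) = C_in + (C₀ − C_in) e^(−t/τ).
C(33.9) = 0 + (1.81 − 0)·e^(−33.9/10.839) = 0 + (1.8100)·0.043819 = 0.079313 mol/L.

0.0793 mol/L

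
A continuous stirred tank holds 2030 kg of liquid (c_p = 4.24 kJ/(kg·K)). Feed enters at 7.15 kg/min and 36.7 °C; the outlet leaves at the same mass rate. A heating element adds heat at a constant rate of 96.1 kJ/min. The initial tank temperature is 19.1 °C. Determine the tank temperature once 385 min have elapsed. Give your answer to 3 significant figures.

Energy balance: M c_p dT/dt = ṁ c_p (T_in − T) + 96.1.
Rearrange: dT/dt = (T_ss − T)/τ with τ = M/ṁ = 283.92 min and T_ss = T_in + Q̇/(ṁ c_p) = 39.870 °C.
Solution: T(t) = T_ss + (T₀ − T_ss) e^(−t/τ).
T(385) = 39.870 + (-20.770)·e^(−385/283.92) = 39.870 + (-20.770)·0.25768 = 34.518 °C.

34.5 °C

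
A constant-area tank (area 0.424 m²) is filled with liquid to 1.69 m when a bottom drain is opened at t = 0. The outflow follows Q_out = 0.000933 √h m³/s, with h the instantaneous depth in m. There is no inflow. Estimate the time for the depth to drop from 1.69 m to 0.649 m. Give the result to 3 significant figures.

449 s

With no inflow, A dh/dt = −0.000933 √h.
Separate and integrate: 2(√h − √h₀) = −(0.000933/A) t.
t = 2A(√h₀ − √h)/0.000933 = 2·0.424·(√1.69 − √0.649)/0.000933
  = 0.84800 × (1.3000 − 0.80561) / 0.000933 = 449.35 s.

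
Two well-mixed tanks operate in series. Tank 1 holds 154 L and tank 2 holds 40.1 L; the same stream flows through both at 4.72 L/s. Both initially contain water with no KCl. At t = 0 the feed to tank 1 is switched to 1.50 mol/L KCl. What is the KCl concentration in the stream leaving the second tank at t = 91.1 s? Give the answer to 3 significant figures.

1.38 mol/L

Time constants: τᵢ = Vᵢ/Q for each well-mixed tank.
τ₁ = 154/4.72 = 32.627 s; τ₂ = 40.1/4.72 = 8.4958 s.
Tank 1: C₁ = C_in(1 − e^(−t/τ₁)). Tank 2 (τ₁ ≠ τ₂): C₂ = C_in[1 − (τ₁ e^(−t/τ₁) − τ₂ e^(−t/τ₂))/(τ₁ − τ₂)].
At t = 91.1: e^(−t/τ₁) = 0.061289, e^(−t/τ₂) = 2.2032e-05.
C₂ = 1.50·[1 − (32.627·0.061289 − 8.4958·2.2032e-05)/(24.131)] = 1.50·0.91714 = 1.3757 mol/L.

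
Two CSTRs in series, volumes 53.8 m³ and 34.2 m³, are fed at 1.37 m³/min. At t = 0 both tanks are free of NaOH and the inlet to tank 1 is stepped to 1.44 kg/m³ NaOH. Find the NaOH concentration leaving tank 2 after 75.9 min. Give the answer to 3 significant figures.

Each tank obeys Vᵢ dCᵢ/dt = Q(Cᵢ₋₁ − Cᵢ), so τᵢ = Vᵢ/Q.
τ₁ = 53.8/1.37 = 39.270 min; τ₂ = 34.2/1.37 = 24.964 min.
Solving the cascade with C₁(0)=C₂(0)=0 gives C₂(t) = C_in[1 − (τ₁ e^(−t/τ₁) − τ₂ e^(−t/τ₂))/(τ₁ − τ₂)].
At t = 75.9: e^(−t/τ₁) = 0.14475, e^(−t/τ₂) = 0.047814.
C₂ = 1.44·[1 − (39.270·0.14475 − 24.964·0.047814)/(14.307)] = 1.44·0.68612 = 0.98801 kg/m³.

0.988 kg/m³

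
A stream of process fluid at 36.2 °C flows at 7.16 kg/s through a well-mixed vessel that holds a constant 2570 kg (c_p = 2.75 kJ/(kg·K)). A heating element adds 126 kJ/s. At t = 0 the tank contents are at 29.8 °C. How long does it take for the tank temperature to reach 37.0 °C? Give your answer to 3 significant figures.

First-law balance (no shaft work): M c_p dT/dt = ṁ c_p (T_in − T) + 126.
τ = M/ṁ = 358.94 s; T_ss = T_in + Q̇/(ṁ c_p) = 42.599 °C.
T(t) = T_ss + (T₀ − T_ss) e^(−t/τ). Set T = 37.0:
e^(−t/τ) = (37.0 − 42.599)/(29.8 − 42.599) = 0.43746
t = −358.94 · ln(0.43746) = 296.76 s.

297 s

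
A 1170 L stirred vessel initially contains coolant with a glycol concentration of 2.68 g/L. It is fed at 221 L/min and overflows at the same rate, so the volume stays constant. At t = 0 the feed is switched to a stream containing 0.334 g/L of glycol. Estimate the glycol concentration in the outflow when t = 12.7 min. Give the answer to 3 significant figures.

0.547 g/L

Accumulation = in − out for the solute gives V dC/dt = Q(C_in − C).
Time constant τ = V/Q = 1170/221 = 5.2941 min.
Solution: C(t) = C_in + (C₀ − C_in) e^(−t/τ).
C(12.7) = 0.334 + (2.68 − 0.334)·e^(−12.7/5.2941) = 0.334 + (2.3460)·0.090819 = 0.54706 g/L.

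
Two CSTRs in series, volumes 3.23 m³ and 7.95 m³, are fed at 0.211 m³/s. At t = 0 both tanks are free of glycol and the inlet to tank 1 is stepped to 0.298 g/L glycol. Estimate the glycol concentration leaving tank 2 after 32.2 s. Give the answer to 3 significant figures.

0.109 g/L

Species balance on tank i: dCᵢ/dt = (Cᵢ₋₁ − Cᵢ)/τᵢ with τᵢ = Vᵢ/Q.
τ₁ = 3.23/0.211 = 15.308 s; τ₂ = 7.95/0.211 = 37.678 s.
Solving the cascade with C₁(0)=C₂(0)=0 gives C₂(t) = C_in[1 − (τ₁ e^(−t/τ₁) − τ₂ e^(−t/τ₂))/(τ₁ − τ₂)].
At t = 32.2: e^(−t/τ₁) = 0.12203, e^(−t/τ₂) = 0.42545.
C₂ = 0.298·[1 − (15.308·0.12203 − 37.678·0.42545)/(-22.370)] = 0.298·0.36692 = 0.10934 g/L.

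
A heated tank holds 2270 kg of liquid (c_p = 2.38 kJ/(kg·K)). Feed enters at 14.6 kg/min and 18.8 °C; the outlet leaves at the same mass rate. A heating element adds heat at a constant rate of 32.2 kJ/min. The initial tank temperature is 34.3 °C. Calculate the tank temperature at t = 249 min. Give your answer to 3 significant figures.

22.7 °C

Energy balance: M c_p dT/dt = ṁ c_p (T_in − T) + 32.2.
Rearrange: dT/dt = (T_ss − T)/τ with τ = M/ṁ = 155.48 min and T_ss = T_in + Q̇/(ṁ c_p) = 19.727 °C.
Integrating: T(t) = T_ss + (T₀ − T_ss) e^(−t/τ).
T(249) = 19.727 + (14.573)·e^(−249/155.48) = 19.727 + (14.573)·0.20159 = 22.665 °C.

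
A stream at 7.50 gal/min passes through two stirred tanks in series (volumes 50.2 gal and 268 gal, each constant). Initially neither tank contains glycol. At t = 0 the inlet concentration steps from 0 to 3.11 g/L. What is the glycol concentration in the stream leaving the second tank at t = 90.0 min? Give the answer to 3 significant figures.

2.80 g/L

Each tank obeys Vᵢ dCᵢ/dt = Q(Cᵢ₋₁ − Cᵢ), so τᵢ = Vᵢ/Q.
τ₁ = 50.2/7.50 = 6.6933 min; τ₂ = 268/7.50 = 35.733 min.
Tank 1: C₁ = C_in(1 − e^(−t/τ₁)). Tank 2 (τ₁ ≠ τ₂): C₂ = C_in[1 − (τ₁ e^(−t/τ₁) − τ₂ e^(−t/τ₂))/(τ₁ − τ₂)].
At t = 90.0: e^(−t/τ₁) = 1.4467e-06, e^(−t/τ₂) = 0.080568.
C₂ = 3.11·[1 − (6.6933·1.4467e-06 − 35.733·0.080568)/(-29.040)] = 3.11·0.90086 = 2.8017 g/L.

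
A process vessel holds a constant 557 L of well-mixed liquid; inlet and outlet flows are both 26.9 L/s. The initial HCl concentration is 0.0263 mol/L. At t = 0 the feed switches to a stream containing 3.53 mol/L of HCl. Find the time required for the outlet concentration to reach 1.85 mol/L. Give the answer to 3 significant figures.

15.2 s

Unsteady species balance (constant V, well mixed): V dC/dt = Q(C_in − C), so τ = V/Q = 20.706 s.
C(t) = C_in + (C₀ − C_in) e^(−t/τ). Set C = 1.85 and solve for t:
e^(−t/τ) = (C − C_in)/(C₀ − C_in) = (1.85 − 3.53)/(0.0263 − 3.53) = 0.47949
t = −τ ln(…) = 20.706 × 0.73503 = 15.220 s.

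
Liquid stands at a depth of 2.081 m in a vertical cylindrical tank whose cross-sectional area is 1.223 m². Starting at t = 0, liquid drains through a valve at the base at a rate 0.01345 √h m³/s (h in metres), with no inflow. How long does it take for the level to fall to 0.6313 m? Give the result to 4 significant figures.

Mass balance (ρ constant): A dh/dt = −0.01345 √h.
Separate and integrate: 2(√h − √h₀) = −(0.01345/A) t.
t = 2A(√h₀ − √h)/0.01345 = 2·1.223·(√2.081 − √0.6313)/0.01345
  = 2.44600 × (1.44257 − 0.794544) / 0.01345 = 117.849 s.

117.8 s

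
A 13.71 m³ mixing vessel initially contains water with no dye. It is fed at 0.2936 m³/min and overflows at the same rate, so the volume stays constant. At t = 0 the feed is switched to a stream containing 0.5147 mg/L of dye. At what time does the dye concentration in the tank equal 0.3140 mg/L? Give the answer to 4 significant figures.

43.98 min

Species balance: V dC/dt = Q(C_in − C) ⇒ τ = V/Q = 46.6962 min.
C(t) = C_in + (C₀ − C_in) e^(−t/τ). Set C = 0.3140 and solve for t:
e^(−t/τ) = (C − C_in)/(C₀ − C_in) = (0.3140 − 0.5147)/(0 − 0.5147) = 0.389936
t = −τ ln(…) = 46.6962 × 0.941773 = 43.9772 min.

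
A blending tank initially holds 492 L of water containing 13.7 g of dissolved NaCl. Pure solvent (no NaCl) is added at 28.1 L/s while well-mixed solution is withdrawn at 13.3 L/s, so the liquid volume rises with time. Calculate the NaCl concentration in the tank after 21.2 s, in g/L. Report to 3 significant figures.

Total volume: dV/dt = Q_in − Q_out = 14.800 L/s, so V(t) = 492 + 14.800 t and V(21.2) = 805.76 L.
Solute balance: dm/dt = 0 − Q_out C = −Q_out m/V(t).
dm/m = −Q_out dt/(V₀ + 14.800 t); integrating gives ln(m/m₀) = −(Q_out/(Q_in−Q_out)) ln(V/V₀).
m = m₀ (V₀/V)^(Q_out/(Q_in−Q_out)) = 13.7 × (492/805.76)^(0.89865) = 8.7941 g.
C = m/V = 8.7941/805.76 = 0.010914 g/L.

0.0109 g/L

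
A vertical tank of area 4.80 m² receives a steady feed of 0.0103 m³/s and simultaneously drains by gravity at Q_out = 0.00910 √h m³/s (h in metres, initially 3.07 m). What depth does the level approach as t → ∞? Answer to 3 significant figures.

A dh/dt = Q_in − 0.00910 √h. Steady state requires inflow = outflow:
Q_in = 0.00910 √h_ss ⇒ √h_ss = 0.0103/0.00910 = 1.1319.
h_ss = 1.1319² = 1.2811 m. (Since h₀ = 3.07 m > h_ss, the level will fall toward this value.)

1.28 m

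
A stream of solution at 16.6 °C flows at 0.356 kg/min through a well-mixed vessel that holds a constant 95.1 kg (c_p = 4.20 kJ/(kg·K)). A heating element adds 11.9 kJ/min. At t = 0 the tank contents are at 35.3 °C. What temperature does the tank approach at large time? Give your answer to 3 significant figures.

24.6 °C

M c_p dT/dt = ṁ c_p (T_in − T) + Q̇.
At steady state dT/dt = 0 ⇒ T_ss = T_in + Q̇/(ṁ c_p) = 16.6 + 11.9/(0.356·4.20) = 24.559 °C.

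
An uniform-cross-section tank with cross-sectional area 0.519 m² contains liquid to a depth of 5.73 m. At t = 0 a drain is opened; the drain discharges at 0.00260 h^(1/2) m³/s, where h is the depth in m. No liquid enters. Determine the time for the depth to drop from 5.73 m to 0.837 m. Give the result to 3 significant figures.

590 s

With no inflow, A dh/dt = −0.00260 √h.
This is separable: 2 d(√h)/dt = −0.00260/A, so √h = √h₀ − (0.00260/(2A)) t.
t = 2A(√h₀ − √h)/0.00260 = 2·0.519·(√5.73 − √0.837)/0.00260
  = 1.0380 × (2.3937 − 0.91488) / 0.00260 = 590.41 s.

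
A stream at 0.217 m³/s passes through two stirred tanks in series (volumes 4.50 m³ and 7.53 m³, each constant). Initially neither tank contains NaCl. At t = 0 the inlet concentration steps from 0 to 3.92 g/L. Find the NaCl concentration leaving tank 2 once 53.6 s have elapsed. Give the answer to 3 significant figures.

Each tank obeys Vᵢ dCᵢ/dt = Q(Cᵢ₋₁ − Cᵢ), so τᵢ = Vᵢ/Q.
τ₁ = 4.50/0.217 = 20.737 s; τ₂ = 7.53/0.217 = 34.700 s.
Tank 1: C₁ = C_in(1 − e^(−t/τ₁)). Tank 2 (τ₁ ≠ τ₂): C₂ = C_in[1 − (τ₁ e^(−t/τ₁) − τ₂ e^(−t/τ₂))/(τ₁ − τ₂)].
At t = 53.6: e^(−t/τ₁) = 0.075418, e^(−t/τ₂) = 0.21339.
C₂ = 3.92·[1 − (20.737·0.075418 − 34.700·0.21339)/(-13.963)] = 3.92·0.58171 = 2.2803 g/L.

2.28 g/L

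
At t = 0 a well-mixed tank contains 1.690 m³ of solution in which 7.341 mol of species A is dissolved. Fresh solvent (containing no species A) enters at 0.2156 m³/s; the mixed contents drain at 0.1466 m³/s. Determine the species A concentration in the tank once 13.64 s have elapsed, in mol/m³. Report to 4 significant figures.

Total volume: dV/dt = Q_in − Q_out = 0.0690000 m³/s, so V(t) = 1.690 + 0.0690000 t and V(13.64) = 2.63116 m³.
Species balance (pure solvent in): dm/dt = −Q_out · m/V(t).
Separate: dm/m = −Q_out dt/V(t) ⇒ ln(m/m₀) = −(Q_out/(Q_in−Q_out)) ln(V/V₀).
m = m₀ (V₀/V)^(Q_out/(Q_in−Q_out)) = 7.341 × (1.690/2.63116)^(2.12464) = 2.86597 mol.
C = m/V = 2.86597/2.63116 = 1.08924 mol/m³.

1.089 mol/m³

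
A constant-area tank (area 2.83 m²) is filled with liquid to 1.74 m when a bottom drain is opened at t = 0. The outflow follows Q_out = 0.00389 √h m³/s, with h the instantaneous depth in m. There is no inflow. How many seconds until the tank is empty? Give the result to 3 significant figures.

Volume balance on the tank: A dh/dt = −0.00389 √h.
This is separable: 2 d(√h)/dt = −0.00389/A, so √h = √h₀ − (0.00389/(2A)) t.
Tank is empty when √h = 0: t_empty = 2A√h₀/0.00389.
t_empty = 2·2.83·√1.74/0.00389 = 5.6600·1.3191/0.00389 = 1919.3 s.

1920 s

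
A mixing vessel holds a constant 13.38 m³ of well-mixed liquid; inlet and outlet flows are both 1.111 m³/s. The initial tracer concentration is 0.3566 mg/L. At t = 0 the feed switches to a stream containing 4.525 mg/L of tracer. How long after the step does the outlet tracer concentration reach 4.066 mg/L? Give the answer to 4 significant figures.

26.57 s

Accumulation = in − out for the solute gives V dC/dt = Q(C_in − C), so τ = V/Q = 12.0432 s.
C(t) = C_in + (C₀ − C_in) e^(−t/τ). Set C = 4.066 and solve for t:
e^(−t/τ) = (C − C_in)/(C₀ − C_in) = (4.066 − 4.525)/(0.3566 − 4.525) = 0.110114
t = −τ ln(…) = 12.0432 × 2.20624 = 26.5702 s.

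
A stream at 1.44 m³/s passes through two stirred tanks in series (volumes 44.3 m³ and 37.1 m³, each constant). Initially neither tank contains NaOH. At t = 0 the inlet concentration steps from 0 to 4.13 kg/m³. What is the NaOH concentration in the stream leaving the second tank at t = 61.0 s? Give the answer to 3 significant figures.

Species balance on tank i: dCᵢ/dt = (Cᵢ₋₁ − Cᵢ)/τᵢ with τᵢ = Vᵢ/Q.
τ₁ = 44.3/1.44 = 30.764 s; τ₂ = 37.1/1.44 = 25.764 s.
Solving the cascade with C₁(0)=C₂(0)=0 gives C₂(t) = C_in[1 − (τ₁ e^(−t/τ₁) − τ₂ e^(−t/τ₂))/(τ₁ − τ₂)].
At t = 61.0: e^(−t/τ₁) = 0.13768, e^(−t/τ₂) = 0.093700.
C₂ = 4.13·[1 − (30.764·0.13768 − 25.764·0.093700)/(5.0000)] = 4.13·0.63572 = 2.6255 kg/m³.

2.63 kg/m³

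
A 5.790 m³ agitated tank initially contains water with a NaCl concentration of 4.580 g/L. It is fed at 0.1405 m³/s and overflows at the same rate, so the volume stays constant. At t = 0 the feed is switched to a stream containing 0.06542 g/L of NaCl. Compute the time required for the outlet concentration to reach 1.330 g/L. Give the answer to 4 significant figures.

52.44 s

Unsteady species balance (constant V, well mixed): V dC/dt = Q(C_in − C), so τ = V/Q = 41.2100 s.
C(t) = C_in + (C₀ − C_in) e^(−t/τ). Set C = 1.330 and solve for t:
e^(−t/τ) = (C − C_in)/(C₀ − C_in) = (1.330 − 0.06542)/(4.580 − 0.06542) = 0.280110
t = −τ ln(…) = 41.2100 × 1.27257 = 52.4427 s.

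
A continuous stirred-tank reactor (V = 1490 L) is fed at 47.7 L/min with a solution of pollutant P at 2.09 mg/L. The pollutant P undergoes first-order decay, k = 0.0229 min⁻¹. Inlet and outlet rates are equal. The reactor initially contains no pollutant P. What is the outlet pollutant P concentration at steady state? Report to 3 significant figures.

1.22 mg/L

V dC/dt = Q(C_in − C) − k V C.
At steady state: 0 = Q C_in − (Q + kV) C_ss, so C_ss = Q C_in/(Q + kV).
C_ss = 47.7·2.09/(47.7 + 0.0229·1490) = 99.693/81.821 = 1.2184 mg/L.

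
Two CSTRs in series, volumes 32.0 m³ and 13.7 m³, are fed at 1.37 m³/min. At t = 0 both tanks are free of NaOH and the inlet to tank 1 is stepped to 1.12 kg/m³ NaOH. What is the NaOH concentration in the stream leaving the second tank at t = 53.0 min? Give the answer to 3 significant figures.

Each tank obeys Vᵢ dCᵢ/dt = Q(Cᵢ₋₁ − Cᵢ), so τᵢ = Vᵢ/Q.
τ₁ = 32.0/1.37 = 23.358 min; τ₂ = 13.7/1.37 = 10.000 min.
Solving the cascade with C₁(0)=C₂(0)=0 gives C₂(t) = C_in[1 − (τ₁ e^(−t/τ₁) − τ₂ e^(−t/τ₂))/(τ₁ − τ₂)].
At t = 53.0: e^(−t/τ₁) = 0.10341, e^(−t/τ₂) = 0.0049916.
C₂ = 1.12·[1 − (23.358·0.10341 − 10.000·0.0049916)/(13.358)] = 1.12·0.82291 = 0.92166 kg/m³.

0.922 kg/m³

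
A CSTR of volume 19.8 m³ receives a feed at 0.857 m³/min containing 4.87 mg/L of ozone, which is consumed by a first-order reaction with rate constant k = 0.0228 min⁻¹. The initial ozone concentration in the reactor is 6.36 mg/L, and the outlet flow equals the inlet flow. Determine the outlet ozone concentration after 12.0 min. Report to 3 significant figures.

4.62 mg/L

Accumulation = in − out − consumed: V dC/dt = Q C_in − Q C − k V C.
This is linear with rate a = Q/V + k = 0.066083 min⁻¹.
C_ss = Q C_in/(Q + kV) = 3.1897 mg/L; C(t) = C_ss + (C₀ − C_ss) e^(−a t).
C(12.0) = 3.1897 + (3.1703)·e^(−0.066083·12.0) = 3.1897 + (3.1703)·0.45249 = 4.6242 mg/L.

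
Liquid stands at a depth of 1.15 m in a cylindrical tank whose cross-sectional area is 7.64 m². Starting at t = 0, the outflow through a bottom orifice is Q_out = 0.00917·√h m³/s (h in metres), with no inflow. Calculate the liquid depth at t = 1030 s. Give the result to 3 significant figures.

0.206 m

Accumulation of liquid (constant cross-section A): A dh/dt = −0.00917 √h.
This is separable: 2 d(√h)/dt = −0.00917/A, so √h = √h₀ − (0.00917/(2A)) t.
√h = √1.15 − 0.00917·1030/(2·7.64) = 1.0724 − 0.61813 = 0.45425.
h = 0.45425² = 0.20634 m.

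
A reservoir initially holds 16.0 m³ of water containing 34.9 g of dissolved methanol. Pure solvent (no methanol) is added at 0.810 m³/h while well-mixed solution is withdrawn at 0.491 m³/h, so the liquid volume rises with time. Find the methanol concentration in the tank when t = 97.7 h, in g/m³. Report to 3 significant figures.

Let m(t) be the amount of methanol. Volume: V(t) = V₀ + (Q_in − Q_out) t = 16.0 + 0.31900 t; V(97.7) = 47.166 m³.
Species balance (pure solvent in): dm/dt = −Q_out · m/V(t).
dm/m = −Q_out dt/(V₀ + 0.31900 t); integrating gives ln(m/m₀) = −(Q_out/(Q_in−Q_out)) ln(V/V₀).
m = m₀ (V₀/V)^(Q_out/(Q_in−Q_out)) = 34.9 × (16.0/47.166)^(1.5392) = 6.6094 g.
C = m/V = 6.6094/47.166 = 0.14013 g/m³.

0.140 g/m³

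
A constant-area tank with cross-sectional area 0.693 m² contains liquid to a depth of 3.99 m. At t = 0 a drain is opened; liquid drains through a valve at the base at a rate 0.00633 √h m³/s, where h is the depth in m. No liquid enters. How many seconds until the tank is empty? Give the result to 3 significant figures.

437 s

A dh/dt = −Q_out = −0.00633 √h.
Separate and integrate: 2(√h − √h₀) = −(0.00633/A) t.
Tank is empty when √h = 0: t_empty = 2A√h₀/0.00633.
t_empty = 2·0.693·√3.99/0.00633 = 1.3860·1.9975/0.00633 = 437.37 s.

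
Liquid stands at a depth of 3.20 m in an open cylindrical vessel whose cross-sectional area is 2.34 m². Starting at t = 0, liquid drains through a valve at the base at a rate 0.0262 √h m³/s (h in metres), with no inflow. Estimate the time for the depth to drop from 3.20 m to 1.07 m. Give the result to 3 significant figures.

135 s

A dh/dt = −Q_out = −0.0262 √h.
Separate and integrate: 2(√h − √h₀) = −(0.0262/A) t.
t = 2A(√h₀ − √h)/0.0262 = 2·2.34·(√3.20 − √1.07)/0.0262
  = 4.6800 × (1.7889 − 1.0344) / 0.0262 = 134.76 s.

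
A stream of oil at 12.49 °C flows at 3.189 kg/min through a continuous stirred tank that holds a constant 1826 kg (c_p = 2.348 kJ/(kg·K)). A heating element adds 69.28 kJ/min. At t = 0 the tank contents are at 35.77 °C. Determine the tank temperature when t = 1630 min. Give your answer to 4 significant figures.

22.56 °C

M c_p dT/dt = ṁ c_p (T_in − T) + Q̇.
Rearrange: dT/dt = (T_ss − T)/τ with τ = M/ṁ = 572.593 min and T_ss = T_in + Q̇/(ṁ c_p) = 21.7424 °C.
This is linear first-order; T(t) = T_ss + (T₀ − T_ss) e^(−t/τ).
T(1630) = 21.7424 + (14.0276)·e^(−1630/572.593) = 21.7424 + (14.0276)·0.0580357 = 22.5565 °C.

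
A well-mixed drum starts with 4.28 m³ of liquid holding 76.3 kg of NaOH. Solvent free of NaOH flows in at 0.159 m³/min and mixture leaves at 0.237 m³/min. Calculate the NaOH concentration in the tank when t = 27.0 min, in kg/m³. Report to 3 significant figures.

Let m(t) be the amount of NaOH. Volume: V(t) = V₀ + (Q_in − Q_out) t = 4.28 − 0.078000 t; V(27.0) = 2.1740 m³.
Solute balance: dm/dt = 0 − Q_out C = −Q_out m/V(t).
Separate: dm/m = −Q_out dt/V(t) ⇒ ln(m/m₀) = −(Q_out/(Q_in−Q_out)) ln(V/V₀).
m = m₀ (V₀/V)^(Q_out/(Q_in−Q_out)) = 76.3 × (4.28/2.1740)^(-3.0385) = 9.7422 kg.
C = m/V = 9.7422/2.1740 = 4.4812 kg/m³.

4.48 kg/m³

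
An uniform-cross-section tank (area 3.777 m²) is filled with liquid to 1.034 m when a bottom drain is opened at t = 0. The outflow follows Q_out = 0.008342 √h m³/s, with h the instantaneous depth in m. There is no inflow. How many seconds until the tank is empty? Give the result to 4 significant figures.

Mass balance (ρ constant): A dh/dt = −0.008342 √h.
Separate and integrate: 2(√h − √h₀) = −(0.008342/A) t.
Tank is empty when √h = 0: t_empty = 2A√h₀/0.008342.
t_empty = 2·3.777·√1.034/0.008342 = 7.55400·1.01686/0.008342 = 920.804 s.

920.8 s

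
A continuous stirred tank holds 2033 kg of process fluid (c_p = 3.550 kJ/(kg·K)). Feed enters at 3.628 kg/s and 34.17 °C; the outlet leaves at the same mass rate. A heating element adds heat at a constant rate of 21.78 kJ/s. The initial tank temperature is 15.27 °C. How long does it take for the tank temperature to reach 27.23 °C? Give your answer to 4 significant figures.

487.2 s

M c_p dT/dt = ṁ c_p (T_in − T) + Q̇.
τ = M/ṁ = 560.364 s; T_ss = T_in + Q̇/(ṁ c_p) = 35.8611 °C.
T(t) = T_ss + (T₀ − T_ss) e^(−t/τ). Set T = 27.23:
e^(−t/τ) = (27.23 − 35.8611)/(15.27 − 35.8611) = 0.419166
t = −560.364 · ln(0.419166) = 487.230 s.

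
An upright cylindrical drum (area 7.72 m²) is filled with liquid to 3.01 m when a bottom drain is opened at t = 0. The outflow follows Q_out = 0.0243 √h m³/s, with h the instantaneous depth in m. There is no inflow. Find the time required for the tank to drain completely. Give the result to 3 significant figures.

With no inflow, A dh/dt = −0.0243 √h.
Separate and integrate: 2(√h − √h₀) = −(0.0243/A) t.
Tank is empty when √h = 0: t_empty = 2A√h₀/0.0243.
t_empty = 2·7.72·√3.01/0.0243 = 15.440·1.7349/0.0243 = 1102.4 s.

1100 s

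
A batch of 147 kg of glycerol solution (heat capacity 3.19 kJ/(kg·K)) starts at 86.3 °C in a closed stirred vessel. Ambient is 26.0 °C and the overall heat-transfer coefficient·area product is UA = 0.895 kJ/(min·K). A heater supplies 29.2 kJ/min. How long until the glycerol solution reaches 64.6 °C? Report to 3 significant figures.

803 min

Lumped-capacitance energy balance: M c_p dT/dt = UA(T_amb − T) + Q̇.
τ = M c_p/UA = 523.94 min; T_ss = T_amb + Q̇/UA = 26.0 + 29.2/0.895 = 58.626 °C.
T(t) = T_ss + (T₀ − T_ss)e^(−t/τ); set T = 64.6:
t = −τ ln[(T − T_ss)/(T₀ − T_ss)] = −523.94 · ln(0.21588) = 803.23 min.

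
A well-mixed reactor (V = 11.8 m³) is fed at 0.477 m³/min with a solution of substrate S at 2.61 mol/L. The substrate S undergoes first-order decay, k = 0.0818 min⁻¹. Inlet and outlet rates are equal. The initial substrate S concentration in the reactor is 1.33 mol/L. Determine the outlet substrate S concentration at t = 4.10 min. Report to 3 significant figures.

1.15 mol/L

Accumulation = in − out − consumed: V dC/dt = Q C_in − Q C − k V C.
This is linear with rate a = Q/V + k = 0.12222 min⁻¹.
C_ss = Q C_in/(Q + kV) = 0.86322 mol/L; C(t) = C_ss + (C₀ − C_ss) e^(−a t).
C(4.10) = 0.86322 + (0.46678)·e^(−0.12222·4.10) = 0.86322 + (0.46678)·0.60585 = 1.1460 mol/L.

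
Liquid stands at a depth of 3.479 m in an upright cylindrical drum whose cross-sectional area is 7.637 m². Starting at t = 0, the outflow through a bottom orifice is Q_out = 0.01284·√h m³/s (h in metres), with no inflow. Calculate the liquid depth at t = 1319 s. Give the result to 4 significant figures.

With no inflow, A dh/dt = −0.01284 √h.
∫ h^(−1/2) dh = −(0.01284/A) ∫ dt, giving 2√h = 2√h₀ − (0.01284/A) t.
√h = √3.479 − 0.01284·1319/(2·7.637) = 1.86521 − 1.10881 = 0.756398.
h = 0.756398² = 0.572138 m.

0.5721 m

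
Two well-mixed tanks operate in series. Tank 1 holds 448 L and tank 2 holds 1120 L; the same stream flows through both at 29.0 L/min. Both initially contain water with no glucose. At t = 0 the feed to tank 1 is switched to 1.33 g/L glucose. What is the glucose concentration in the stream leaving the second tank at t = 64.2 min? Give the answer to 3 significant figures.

0.923 g/L

Species balance on tank i: dCᵢ/dt = (Cᵢ₋₁ − Cᵢ)/τᵢ with τᵢ = Vᵢ/Q.
τ₁ = 448/29.0 = 15.448 min; τ₂ = 1120/29.0 = 38.621 min.
Tank 1: C₁ = C_in(1 − e^(−t/τ₁)). Tank 2 (τ₁ ≠ τ₂): C₂ = C_in[1 − (τ₁ e^(−t/τ₁) − τ₂ e^(−t/τ₂))/(τ₁ − τ₂)].
At t = 64.2: e^(−t/τ₁) = 0.015673, e^(−t/τ₂) = 0.18970.
C₂ = 1.33·[1 − (15.448·0.015673 − 38.621·0.18970)/(-23.172)] = 1.33·0.69429 = 0.92340 g/L.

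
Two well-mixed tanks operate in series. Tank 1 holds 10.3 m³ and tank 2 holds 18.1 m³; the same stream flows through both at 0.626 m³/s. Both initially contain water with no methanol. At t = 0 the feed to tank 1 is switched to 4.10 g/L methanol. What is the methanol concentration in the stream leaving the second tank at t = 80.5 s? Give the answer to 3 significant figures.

3.55 g/L

Species balance on tank i: dCᵢ/dt = (Cᵢ₋₁ − Cᵢ)/τᵢ with τᵢ = Vᵢ/Q.
τ₁ = 10.3/0.626 = 16.454 s; τ₂ = 18.1/0.626 = 28.914 s.
Solving the cascade with C₁(0)=C₂(0)=0 gives C₂(t) = C_in[1 − (τ₁ e^(−t/τ₁) − τ₂ e^(−t/τ₂))/(τ₁ − τ₂)].
At t = 80.5: e^(−t/τ₁) = 0.0075025, e^(−t/τ₂) = 0.061782.
C₂ = 4.10·[1 − (16.454·0.0075025 − 28.914·0.061782)/(-12.460)] = 4.10·0.86654 = 3.5528 g/L.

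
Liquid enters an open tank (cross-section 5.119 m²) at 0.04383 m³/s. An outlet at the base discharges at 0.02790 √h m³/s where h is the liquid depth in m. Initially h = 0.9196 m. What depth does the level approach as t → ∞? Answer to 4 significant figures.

A dh/dt = Q_in − 0.02790 √h. Steady state requires inflow = outflow:
Q_in = 0.02790 √h_ss ⇒ √h_ss = 0.04383/0.02790 = 1.57097.
h_ss = 1.57097² = 2.46794 m. (Since h₀ = 0.9196 m < h_ss, the level will rise toward this value.)

2.468 m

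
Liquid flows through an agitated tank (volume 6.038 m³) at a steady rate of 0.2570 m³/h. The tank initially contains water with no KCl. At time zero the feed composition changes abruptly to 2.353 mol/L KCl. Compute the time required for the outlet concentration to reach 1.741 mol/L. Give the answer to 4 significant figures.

Species balance: V dC/dt = Q(C_in − C) ⇒ τ = V/Q = 23.4942 h.
C(t) = C_in + (C₀ − C_in) e^(−t/τ). Set C = 1.741 and solve for t:
e^(−t/τ) = (C − C_in)/(C₀ − C_in) = (1.741 − 2.353)/(0 − 2.353) = 0.260093
t = −τ ln(…) = 23.4942 × 1.34671 = 31.6399 h.

31.64 h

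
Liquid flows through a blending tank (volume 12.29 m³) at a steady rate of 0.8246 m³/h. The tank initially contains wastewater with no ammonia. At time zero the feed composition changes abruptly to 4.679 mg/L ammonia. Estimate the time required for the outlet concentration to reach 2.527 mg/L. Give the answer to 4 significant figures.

Species balance on the tank: V dC/dt = Q(C_in − C), so τ = V/Q = 14.9042 h.
C(t) = C_in + (C₀ − C_in) e^(−t/τ). Set C = 2.527 and solve for t:
e^(−t/τ) = (C − C_in)/(C₀ − C_in) = (2.527 − 4.679)/(0 − 4.679) = 0.459927
t = −τ ln(…) = 14.9042 × 0.776687 = 11.5759 h.

11.58 h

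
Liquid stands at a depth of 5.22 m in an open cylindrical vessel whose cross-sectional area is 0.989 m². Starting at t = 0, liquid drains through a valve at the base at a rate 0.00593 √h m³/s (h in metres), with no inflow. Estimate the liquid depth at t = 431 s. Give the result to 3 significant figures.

A dh/dt = −Q_out = −0.00593 √h.
This is separable: 2 d(√h)/dt = −0.00593/A, so √h = √h₀ − (0.00593/(2A)) t.
√h = √5.22 − 0.00593·431/(2·0.989) = 2.2847 − 1.2921 = 0.99260.
h = 0.99260² = 0.98526 m.

0.985 m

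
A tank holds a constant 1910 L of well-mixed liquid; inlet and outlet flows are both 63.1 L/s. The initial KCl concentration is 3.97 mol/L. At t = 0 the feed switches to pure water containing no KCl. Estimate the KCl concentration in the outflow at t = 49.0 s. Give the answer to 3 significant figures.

Accumulation = in − out for the solute gives V dC/dt = Q(C_in − C).
Time constant τ = V/Q = 1910/63.1 = 30.269 s.
C approaches C_in exponentially: C(t) = C_in + (C₀ − C_in) e^(−t/τ).
C(49.0) = 0 + (3.97 − 0)·e^(−49.0/30.269) = 0 + (3.9700)·0.19814 = 0.78660 mol/L.

0.787 mol/L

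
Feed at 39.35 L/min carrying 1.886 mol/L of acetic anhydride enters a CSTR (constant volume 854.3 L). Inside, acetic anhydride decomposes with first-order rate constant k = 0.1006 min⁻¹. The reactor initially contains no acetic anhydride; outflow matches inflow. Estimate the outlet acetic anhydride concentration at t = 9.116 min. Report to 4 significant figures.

Accumulation = in − out − consumed: V dC/dt = Q C_in − Q C − k V C.
This is linear with rate a = Q/V + k = 0.146661 min⁻¹.
C_ss = Q C_in/(Q + kV) = 0.592326 mol/L; C(t) = C_ss + (C₀ − C_ss) e^(−a t).
C(9.116) = 0.592326 + (-0.592326)·e^(−0.146661·9.116) = 0.592326 + (-0.592326)·0.262642 = 0.436756 mol/L.

0.4368 mol/L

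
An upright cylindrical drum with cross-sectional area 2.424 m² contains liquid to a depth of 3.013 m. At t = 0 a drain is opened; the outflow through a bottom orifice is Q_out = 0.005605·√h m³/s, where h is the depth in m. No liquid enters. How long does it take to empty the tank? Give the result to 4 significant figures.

Accumulation of liquid (constant cross-section A): A dh/dt = −0.005605 √h.
∫ h^(−1/2) dh = −(0.005605/A) ∫ dt, giving 2√h = 2√h₀ − (0.005605/A) t.
Tank is empty when √h = 0: t_empty = 2A√h₀/0.005605.
t_empty = 2·2.424·√3.013/0.005605 = 4.84800·1.73580/0.005605 = 1501.37 s.

1501 s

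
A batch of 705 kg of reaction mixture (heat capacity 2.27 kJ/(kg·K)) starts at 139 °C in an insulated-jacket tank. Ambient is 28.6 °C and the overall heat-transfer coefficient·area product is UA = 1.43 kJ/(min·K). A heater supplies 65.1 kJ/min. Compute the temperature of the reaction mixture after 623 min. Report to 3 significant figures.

First-law balance (no shaft work): M c_p dT/dt = −UA(T − T_amb) + Q̇.
dT/dt = (T_ss − T)/τ with T_ss = T_amb + Q̇/UA = 28.6 + 65.1/1.43 = 74.124 °C, τ = M c_p/UA = 705·2.27/1.43 = 1119.1 min.
This is linear first-order; T(t) = T_ss + (T₀ − T_ss) e^(−t/τ).
T(623) = 74.124 + (64.876)·0.57311 = 111.31 °C.

111 °C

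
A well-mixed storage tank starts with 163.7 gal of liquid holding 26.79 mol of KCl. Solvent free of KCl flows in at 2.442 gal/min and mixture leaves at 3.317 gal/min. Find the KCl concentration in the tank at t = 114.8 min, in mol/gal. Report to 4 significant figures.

0.01152 mol/gal

Total volume: dV/dt = Q_in − Q_out = -0.875000 gal/min, so V(t) = 163.7 − 0.875000 t and V(114.8) = 63.2500 gal.
No KCl enters, so dm/dt = −Q_out · (m/V).
dm/m = −Q_out dt/(V₀ − 0.875000 t); integrating gives ln(m/m₀) = −(Q_out/(Q_in−Q_out)) ln(V/V₀).
m = m₀ (V₀/V)^(Q_out/(Q_in−Q_out)) = 26.79 × (163.7/63.2500)^(-3.79086) = 0.728440 mol.
C = m/V = 0.728440/63.2500 = 0.0115168 mol/gal.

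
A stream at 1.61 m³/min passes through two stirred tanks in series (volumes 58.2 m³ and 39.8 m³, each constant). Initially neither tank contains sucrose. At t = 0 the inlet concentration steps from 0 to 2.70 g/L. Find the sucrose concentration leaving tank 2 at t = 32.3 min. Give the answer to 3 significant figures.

0.786 g/L

Species balance on tank i: dCᵢ/dt = (Cᵢ₋₁ − Cᵢ)/τᵢ with τᵢ = Vᵢ/Q.
τ₁ = 58.2/1.61 = 36.149 min; τ₂ = 39.8/1.61 = 24.720 min.
Tank 1: C₁ = C_in(1 − e^(−t/τ₁)). Tank 2 (τ₁ ≠ τ₂): C₂ = C_in[1 − (τ₁ e^(−t/τ₁) − τ₂ e^(−t/τ₂))/(τ₁ − τ₂)].
At t = 32.3: e^(−t/τ₁) = 0.40921, e^(−t/τ₂) = 0.27074.
C₂ = 2.70·[1 − (36.149·0.40921 − 24.720·0.27074)/(11.429)] = 2.70·0.29126 = 0.78640 g/L.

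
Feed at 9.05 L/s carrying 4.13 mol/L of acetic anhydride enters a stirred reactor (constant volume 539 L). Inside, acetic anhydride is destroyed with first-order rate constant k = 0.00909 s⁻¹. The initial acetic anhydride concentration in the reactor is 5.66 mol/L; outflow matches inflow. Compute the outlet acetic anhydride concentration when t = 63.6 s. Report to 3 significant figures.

3.25 mol/L

Accumulation = in − out − consumed: V dC/dt = Q C_in − Q C − k V C.
This is linear with rate a = Q/V + k = 0.025880 s⁻¹.
C_ss = Q C_in/(Q + kV) = 2.6794 mol/L; C(t) = C_ss + (C₀ − C_ss) e^(−a t).
C(63.6) = 2.6794 + (2.9806)·e^(−0.025880·63.6) = 2.6794 + (2.9806)·0.19282 = 3.2541 mol/L.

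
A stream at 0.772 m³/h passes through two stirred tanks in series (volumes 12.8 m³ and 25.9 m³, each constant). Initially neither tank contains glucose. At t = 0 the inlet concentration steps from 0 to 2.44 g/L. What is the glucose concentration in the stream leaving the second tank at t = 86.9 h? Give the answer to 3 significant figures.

2.09 g/L

Time constants: τᵢ = Vᵢ/Q for each well-mixed tank.
τ₁ = 12.8/0.772 = 16.580 h; τ₂ = 25.9/0.772 = 33.549 h.
Solving the cascade with C₁(0)=C₂(0)=0 gives C₂(t) = C_in[1 − (τ₁ e^(−t/τ₁) − τ₂ e^(−t/τ₂))/(τ₁ − τ₂)].
At t = 86.9: e^(−t/τ₁) = 0.0052941, e^(−t/τ₂) = 0.075003.
C₂ = 2.44·[1 − (16.580·0.0052941 − 33.549·0.075003)/(-16.969)] = 2.44·0.85688 = 2.0908 g/L.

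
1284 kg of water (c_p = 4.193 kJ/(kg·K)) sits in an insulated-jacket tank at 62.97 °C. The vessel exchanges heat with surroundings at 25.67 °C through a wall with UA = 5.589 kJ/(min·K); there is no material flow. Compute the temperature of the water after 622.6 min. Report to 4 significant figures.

45.21 °C

Heat balance on the well-mixed liquid: M c_p dT/dt = −UA(T − T_amb).
dT/dt = (T_ss − T)/τ with T_ss = T_amb = 25.6700 °C, τ = M c_p/UA = 1284·4.193/5.589 = 963.287 min.
Integrating: T(t) = T_ss + (T₀ − T_ss) e^(−t/τ).
T(622.6) = 25.6700 + (37.3000)·0.523966 = 45.2139 °C.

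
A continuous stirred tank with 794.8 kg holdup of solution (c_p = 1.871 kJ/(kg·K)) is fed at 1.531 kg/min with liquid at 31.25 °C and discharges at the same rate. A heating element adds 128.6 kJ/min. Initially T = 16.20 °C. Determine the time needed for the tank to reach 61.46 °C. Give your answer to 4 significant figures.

730.2 min

M c_p dT/dt = ṁ c_p (T_in − T) + Q̇.
τ = M/ṁ = 519.138 min; T_ss = T_in + Q̇/(ṁ c_p) = 76.1444 °C.
T(t) = T_ss + (T₀ − T_ss) e^(−t/τ). Set T = 61.46:
e^(−t/τ) = (61.46 − 76.1444)/(16.20 − 76.1444) = 0.244967
t = −519.138 · ln(0.244967) = 730.236 min.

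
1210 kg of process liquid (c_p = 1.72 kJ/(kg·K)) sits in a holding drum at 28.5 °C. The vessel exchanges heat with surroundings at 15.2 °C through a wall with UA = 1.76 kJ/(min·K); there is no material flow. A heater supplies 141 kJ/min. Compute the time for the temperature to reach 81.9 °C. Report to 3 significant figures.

1900 min

Unsteady energy balance on the tank contents: M c_p dT/dt = −UA(T − T_amb) + Q̇.
τ = M c_p/UA = 1182.5 min; T_ss = T_amb + Q̇/UA = 15.2 + 141/1.76 = 95.314 °C.
T(t) = T_ss + (T₀ − T_ss)e^(−t/τ); set T = 81.9:
t = −τ ln[(T − T_ss)/(T₀ − T_ss)] = −1182.5 · ln(0.20076) = 1898.7 min.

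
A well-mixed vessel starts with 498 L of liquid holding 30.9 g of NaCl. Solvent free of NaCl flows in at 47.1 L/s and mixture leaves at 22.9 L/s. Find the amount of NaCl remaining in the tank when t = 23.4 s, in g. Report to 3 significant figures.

15.1 g

Let m(t) be the amount of NaCl. Volume: V(t) = V₀ + (Q_in − Q_out) t = 498 + 24.200 t; V(23.4) = 1064.3 L.
Species balance (pure solvent in): dm/dt = −Q_out · m/V(t).
dm/m = −Q_out dt/(V₀ + 24.200 t); integrating gives ln(m/m₀) = −(Q_out/(Q_in−Q_out)) ln(V/V₀).
m = m₀ (V₀/V)^(Q_out/(Q_in−Q_out)) = 30.9 × (498/1064.3)^(0.94628) = 15.061 g.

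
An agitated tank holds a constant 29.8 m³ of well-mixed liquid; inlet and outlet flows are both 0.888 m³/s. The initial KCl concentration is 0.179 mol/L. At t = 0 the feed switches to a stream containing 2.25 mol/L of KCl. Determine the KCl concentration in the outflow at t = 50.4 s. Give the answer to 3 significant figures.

Unsteady species balance (constant V, well mixed): V dC/dt = Q(C_in − C).
So dC/dt = (C_in − C)/τ with τ = V/Q = 29.8/0.888 = 33.559 s.
Solution: C(t) = C_in + (C₀ − C_in) e^(−t/τ).
C(50.4) = 2.25 + (0.179 − 2.25)·e^(−50.4/33.559) = 2.25 + (-2.0710)·0.22272 = 1.7888 mol/L.

1.79 mol/L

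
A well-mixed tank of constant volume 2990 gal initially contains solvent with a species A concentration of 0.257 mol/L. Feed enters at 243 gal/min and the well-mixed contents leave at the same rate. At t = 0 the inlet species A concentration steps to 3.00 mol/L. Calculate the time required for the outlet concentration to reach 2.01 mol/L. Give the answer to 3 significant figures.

12.5 min

Species balance on the tank: V dC/dt = Q(C_in − C), so τ = V/Q = 12.305 min.
C(t) = C_in + (C₀ − C_in) e^(−t/τ). Set C = 2.01 and solve for t:
e^(−t/τ) = (C − C_in)/(C₀ − C_in) = (2.01 − 3.00)/(0.257 − 3.00) = 0.36092
t = −τ ln(…) = 12.305 × 1.0191 = 12.540 min.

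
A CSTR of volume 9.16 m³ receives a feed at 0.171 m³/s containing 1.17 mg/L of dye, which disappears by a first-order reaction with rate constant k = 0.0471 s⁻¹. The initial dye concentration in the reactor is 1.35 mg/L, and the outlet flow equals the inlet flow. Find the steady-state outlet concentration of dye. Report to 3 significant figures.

0.332 mg/L

Accumulation = in − out − consumed: V dC/dt = Q C_in − Q C − k V C.
At steady state: 0 = Q C_in − (Q + kV) C_ss, so C_ss = Q C_in/(Q + kV).
C_ss = 0.171·1.17/(0.171 + 0.0471·9.16) = 0.20007/0.60244 = 0.33210 mg/L.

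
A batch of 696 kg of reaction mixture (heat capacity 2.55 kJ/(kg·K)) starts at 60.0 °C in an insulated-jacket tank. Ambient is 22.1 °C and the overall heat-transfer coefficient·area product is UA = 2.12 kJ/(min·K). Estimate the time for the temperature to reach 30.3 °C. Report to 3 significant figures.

M c_p dT/dt = −UA(T − T_amb).
τ = M c_p/UA = 837.17 min; T_ss = T_amb = 22.100 °C.
T(t) = T_ss + (T₀ − T_ss)e^(−t/τ); set T = 30.3:
t = −τ ln[(T − T_ss)/(T₀ − T_ss)] = −837.17 · ln(0.21636) = 1281.6 min.

1280 min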